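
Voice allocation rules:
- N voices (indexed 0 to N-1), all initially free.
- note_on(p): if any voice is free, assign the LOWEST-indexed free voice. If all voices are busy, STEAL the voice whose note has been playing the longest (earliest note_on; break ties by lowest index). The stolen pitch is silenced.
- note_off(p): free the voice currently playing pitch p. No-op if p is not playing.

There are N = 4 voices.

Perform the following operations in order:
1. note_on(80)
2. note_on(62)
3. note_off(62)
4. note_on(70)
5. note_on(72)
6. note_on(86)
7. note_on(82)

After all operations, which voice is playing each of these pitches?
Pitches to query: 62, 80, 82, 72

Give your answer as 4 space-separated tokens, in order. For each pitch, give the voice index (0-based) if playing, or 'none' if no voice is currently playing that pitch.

Answer: none none 0 2

Derivation:
Op 1: note_on(80): voice 0 is free -> assigned | voices=[80 - - -]
Op 2: note_on(62): voice 1 is free -> assigned | voices=[80 62 - -]
Op 3: note_off(62): free voice 1 | voices=[80 - - -]
Op 4: note_on(70): voice 1 is free -> assigned | voices=[80 70 - -]
Op 5: note_on(72): voice 2 is free -> assigned | voices=[80 70 72 -]
Op 6: note_on(86): voice 3 is free -> assigned | voices=[80 70 72 86]
Op 7: note_on(82): all voices busy, STEAL voice 0 (pitch 80, oldest) -> assign | voices=[82 70 72 86]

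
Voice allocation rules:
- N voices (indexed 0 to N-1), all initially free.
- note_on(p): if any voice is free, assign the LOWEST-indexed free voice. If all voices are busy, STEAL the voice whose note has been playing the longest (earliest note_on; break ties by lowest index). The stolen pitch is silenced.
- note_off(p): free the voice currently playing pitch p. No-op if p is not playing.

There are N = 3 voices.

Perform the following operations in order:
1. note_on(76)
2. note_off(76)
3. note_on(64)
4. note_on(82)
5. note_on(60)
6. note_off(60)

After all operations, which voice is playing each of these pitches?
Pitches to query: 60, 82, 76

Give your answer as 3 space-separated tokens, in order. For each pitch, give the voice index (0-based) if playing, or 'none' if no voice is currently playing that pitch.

Op 1: note_on(76): voice 0 is free -> assigned | voices=[76 - -]
Op 2: note_off(76): free voice 0 | voices=[- - -]
Op 3: note_on(64): voice 0 is free -> assigned | voices=[64 - -]
Op 4: note_on(82): voice 1 is free -> assigned | voices=[64 82 -]
Op 5: note_on(60): voice 2 is free -> assigned | voices=[64 82 60]
Op 6: note_off(60): free voice 2 | voices=[64 82 -]

Answer: none 1 none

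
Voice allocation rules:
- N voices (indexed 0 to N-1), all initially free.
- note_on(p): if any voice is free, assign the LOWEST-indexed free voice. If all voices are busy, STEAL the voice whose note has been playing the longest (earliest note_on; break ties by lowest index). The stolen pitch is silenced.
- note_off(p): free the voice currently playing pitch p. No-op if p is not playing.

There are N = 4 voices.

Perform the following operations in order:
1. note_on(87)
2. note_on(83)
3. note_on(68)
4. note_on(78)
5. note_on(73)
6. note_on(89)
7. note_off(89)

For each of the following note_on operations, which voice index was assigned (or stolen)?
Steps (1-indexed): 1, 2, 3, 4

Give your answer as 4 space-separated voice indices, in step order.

Answer: 0 1 2 3

Derivation:
Op 1: note_on(87): voice 0 is free -> assigned | voices=[87 - - -]
Op 2: note_on(83): voice 1 is free -> assigned | voices=[87 83 - -]
Op 3: note_on(68): voice 2 is free -> assigned | voices=[87 83 68 -]
Op 4: note_on(78): voice 3 is free -> assigned | voices=[87 83 68 78]
Op 5: note_on(73): all voices busy, STEAL voice 0 (pitch 87, oldest) -> assign | voices=[73 83 68 78]
Op 6: note_on(89): all voices busy, STEAL voice 1 (pitch 83, oldest) -> assign | voices=[73 89 68 78]
Op 7: note_off(89): free voice 1 | voices=[73 - 68 78]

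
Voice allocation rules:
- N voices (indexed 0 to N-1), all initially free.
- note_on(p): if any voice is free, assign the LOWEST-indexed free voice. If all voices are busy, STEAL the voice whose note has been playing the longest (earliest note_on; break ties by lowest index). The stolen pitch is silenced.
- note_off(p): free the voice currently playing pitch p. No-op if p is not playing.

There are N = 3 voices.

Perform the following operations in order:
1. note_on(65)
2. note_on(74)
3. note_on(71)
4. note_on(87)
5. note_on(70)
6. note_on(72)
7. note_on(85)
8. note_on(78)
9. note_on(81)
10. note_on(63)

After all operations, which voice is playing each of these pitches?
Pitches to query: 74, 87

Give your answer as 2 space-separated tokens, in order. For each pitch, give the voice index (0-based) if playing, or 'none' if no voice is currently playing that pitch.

Answer: none none

Derivation:
Op 1: note_on(65): voice 0 is free -> assigned | voices=[65 - -]
Op 2: note_on(74): voice 1 is free -> assigned | voices=[65 74 -]
Op 3: note_on(71): voice 2 is free -> assigned | voices=[65 74 71]
Op 4: note_on(87): all voices busy, STEAL voice 0 (pitch 65, oldest) -> assign | voices=[87 74 71]
Op 5: note_on(70): all voices busy, STEAL voice 1 (pitch 74, oldest) -> assign | voices=[87 70 71]
Op 6: note_on(72): all voices busy, STEAL voice 2 (pitch 71, oldest) -> assign | voices=[87 70 72]
Op 7: note_on(85): all voices busy, STEAL voice 0 (pitch 87, oldest) -> assign | voices=[85 70 72]
Op 8: note_on(78): all voices busy, STEAL voice 1 (pitch 70, oldest) -> assign | voices=[85 78 72]
Op 9: note_on(81): all voices busy, STEAL voice 2 (pitch 72, oldest) -> assign | voices=[85 78 81]
Op 10: note_on(63): all voices busy, STEAL voice 0 (pitch 85, oldest) -> assign | voices=[63 78 81]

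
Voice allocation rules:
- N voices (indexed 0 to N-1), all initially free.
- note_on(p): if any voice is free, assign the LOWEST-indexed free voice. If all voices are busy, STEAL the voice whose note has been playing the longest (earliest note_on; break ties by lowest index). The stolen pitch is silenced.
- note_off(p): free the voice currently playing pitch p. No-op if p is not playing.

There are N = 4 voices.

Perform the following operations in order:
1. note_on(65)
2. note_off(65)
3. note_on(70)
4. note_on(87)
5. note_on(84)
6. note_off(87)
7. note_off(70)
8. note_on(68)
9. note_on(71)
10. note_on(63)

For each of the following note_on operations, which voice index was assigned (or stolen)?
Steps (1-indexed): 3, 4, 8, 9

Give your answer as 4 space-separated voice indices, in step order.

Op 1: note_on(65): voice 0 is free -> assigned | voices=[65 - - -]
Op 2: note_off(65): free voice 0 | voices=[- - - -]
Op 3: note_on(70): voice 0 is free -> assigned | voices=[70 - - -]
Op 4: note_on(87): voice 1 is free -> assigned | voices=[70 87 - -]
Op 5: note_on(84): voice 2 is free -> assigned | voices=[70 87 84 -]
Op 6: note_off(87): free voice 1 | voices=[70 - 84 -]
Op 7: note_off(70): free voice 0 | voices=[- - 84 -]
Op 8: note_on(68): voice 0 is free -> assigned | voices=[68 - 84 -]
Op 9: note_on(71): voice 1 is free -> assigned | voices=[68 71 84 -]
Op 10: note_on(63): voice 3 is free -> assigned | voices=[68 71 84 63]

Answer: 0 1 0 1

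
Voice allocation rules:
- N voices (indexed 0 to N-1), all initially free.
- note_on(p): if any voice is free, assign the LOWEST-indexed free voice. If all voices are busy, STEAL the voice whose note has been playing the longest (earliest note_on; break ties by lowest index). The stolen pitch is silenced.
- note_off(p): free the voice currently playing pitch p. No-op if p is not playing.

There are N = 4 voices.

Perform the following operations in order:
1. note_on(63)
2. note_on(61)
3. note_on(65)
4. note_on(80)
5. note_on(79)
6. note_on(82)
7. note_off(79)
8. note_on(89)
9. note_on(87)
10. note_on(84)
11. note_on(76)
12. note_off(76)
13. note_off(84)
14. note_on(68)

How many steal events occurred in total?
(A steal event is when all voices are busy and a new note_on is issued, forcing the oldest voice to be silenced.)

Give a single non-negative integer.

Op 1: note_on(63): voice 0 is free -> assigned | voices=[63 - - -]
Op 2: note_on(61): voice 1 is free -> assigned | voices=[63 61 - -]
Op 3: note_on(65): voice 2 is free -> assigned | voices=[63 61 65 -]
Op 4: note_on(80): voice 3 is free -> assigned | voices=[63 61 65 80]
Op 5: note_on(79): all voices busy, STEAL voice 0 (pitch 63, oldest) -> assign | voices=[79 61 65 80]
Op 6: note_on(82): all voices busy, STEAL voice 1 (pitch 61, oldest) -> assign | voices=[79 82 65 80]
Op 7: note_off(79): free voice 0 | voices=[- 82 65 80]
Op 8: note_on(89): voice 0 is free -> assigned | voices=[89 82 65 80]
Op 9: note_on(87): all voices busy, STEAL voice 2 (pitch 65, oldest) -> assign | voices=[89 82 87 80]
Op 10: note_on(84): all voices busy, STEAL voice 3 (pitch 80, oldest) -> assign | voices=[89 82 87 84]
Op 11: note_on(76): all voices busy, STEAL voice 1 (pitch 82, oldest) -> assign | voices=[89 76 87 84]
Op 12: note_off(76): free voice 1 | voices=[89 - 87 84]
Op 13: note_off(84): free voice 3 | voices=[89 - 87 -]
Op 14: note_on(68): voice 1 is free -> assigned | voices=[89 68 87 -]

Answer: 5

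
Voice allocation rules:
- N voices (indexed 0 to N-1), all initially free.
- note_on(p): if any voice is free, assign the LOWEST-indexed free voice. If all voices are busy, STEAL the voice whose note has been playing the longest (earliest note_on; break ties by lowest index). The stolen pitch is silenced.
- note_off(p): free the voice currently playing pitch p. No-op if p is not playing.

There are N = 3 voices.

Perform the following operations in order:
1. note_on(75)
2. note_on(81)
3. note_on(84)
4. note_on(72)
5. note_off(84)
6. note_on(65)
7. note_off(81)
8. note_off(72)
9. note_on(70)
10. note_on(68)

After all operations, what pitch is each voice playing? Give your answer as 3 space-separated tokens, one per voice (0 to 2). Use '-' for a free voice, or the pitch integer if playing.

Op 1: note_on(75): voice 0 is free -> assigned | voices=[75 - -]
Op 2: note_on(81): voice 1 is free -> assigned | voices=[75 81 -]
Op 3: note_on(84): voice 2 is free -> assigned | voices=[75 81 84]
Op 4: note_on(72): all voices busy, STEAL voice 0 (pitch 75, oldest) -> assign | voices=[72 81 84]
Op 5: note_off(84): free voice 2 | voices=[72 81 -]
Op 6: note_on(65): voice 2 is free -> assigned | voices=[72 81 65]
Op 7: note_off(81): free voice 1 | voices=[72 - 65]
Op 8: note_off(72): free voice 0 | voices=[- - 65]
Op 9: note_on(70): voice 0 is free -> assigned | voices=[70 - 65]
Op 10: note_on(68): voice 1 is free -> assigned | voices=[70 68 65]

Answer: 70 68 65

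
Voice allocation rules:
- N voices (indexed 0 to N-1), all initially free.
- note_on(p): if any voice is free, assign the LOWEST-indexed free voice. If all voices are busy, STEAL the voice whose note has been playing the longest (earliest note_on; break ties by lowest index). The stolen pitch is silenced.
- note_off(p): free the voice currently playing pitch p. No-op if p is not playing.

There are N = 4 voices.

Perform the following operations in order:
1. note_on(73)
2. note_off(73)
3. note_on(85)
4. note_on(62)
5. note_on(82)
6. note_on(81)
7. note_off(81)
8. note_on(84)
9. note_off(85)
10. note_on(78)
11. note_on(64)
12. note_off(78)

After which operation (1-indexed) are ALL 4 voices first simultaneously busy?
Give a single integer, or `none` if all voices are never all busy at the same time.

Answer: 6

Derivation:
Op 1: note_on(73): voice 0 is free -> assigned | voices=[73 - - -]
Op 2: note_off(73): free voice 0 | voices=[- - - -]
Op 3: note_on(85): voice 0 is free -> assigned | voices=[85 - - -]
Op 4: note_on(62): voice 1 is free -> assigned | voices=[85 62 - -]
Op 5: note_on(82): voice 2 is free -> assigned | voices=[85 62 82 -]
Op 6: note_on(81): voice 3 is free -> assigned | voices=[85 62 82 81]
Op 7: note_off(81): free voice 3 | voices=[85 62 82 -]
Op 8: note_on(84): voice 3 is free -> assigned | voices=[85 62 82 84]
Op 9: note_off(85): free voice 0 | voices=[- 62 82 84]
Op 10: note_on(78): voice 0 is free -> assigned | voices=[78 62 82 84]
Op 11: note_on(64): all voices busy, STEAL voice 1 (pitch 62, oldest) -> assign | voices=[78 64 82 84]
Op 12: note_off(78): free voice 0 | voices=[- 64 82 84]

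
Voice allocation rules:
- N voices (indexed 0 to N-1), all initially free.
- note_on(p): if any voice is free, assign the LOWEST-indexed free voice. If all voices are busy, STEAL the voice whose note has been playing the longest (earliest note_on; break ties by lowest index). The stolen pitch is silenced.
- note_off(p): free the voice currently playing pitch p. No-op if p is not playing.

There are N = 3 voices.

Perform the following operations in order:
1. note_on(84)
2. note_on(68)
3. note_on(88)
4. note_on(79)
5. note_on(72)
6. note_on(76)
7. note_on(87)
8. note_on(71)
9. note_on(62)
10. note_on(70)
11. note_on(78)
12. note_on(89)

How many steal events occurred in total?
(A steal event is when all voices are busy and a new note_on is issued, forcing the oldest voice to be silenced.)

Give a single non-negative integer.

Op 1: note_on(84): voice 0 is free -> assigned | voices=[84 - -]
Op 2: note_on(68): voice 1 is free -> assigned | voices=[84 68 -]
Op 3: note_on(88): voice 2 is free -> assigned | voices=[84 68 88]
Op 4: note_on(79): all voices busy, STEAL voice 0 (pitch 84, oldest) -> assign | voices=[79 68 88]
Op 5: note_on(72): all voices busy, STEAL voice 1 (pitch 68, oldest) -> assign | voices=[79 72 88]
Op 6: note_on(76): all voices busy, STEAL voice 2 (pitch 88, oldest) -> assign | voices=[79 72 76]
Op 7: note_on(87): all voices busy, STEAL voice 0 (pitch 79, oldest) -> assign | voices=[87 72 76]
Op 8: note_on(71): all voices busy, STEAL voice 1 (pitch 72, oldest) -> assign | voices=[87 71 76]
Op 9: note_on(62): all voices busy, STEAL voice 2 (pitch 76, oldest) -> assign | voices=[87 71 62]
Op 10: note_on(70): all voices busy, STEAL voice 0 (pitch 87, oldest) -> assign | voices=[70 71 62]
Op 11: note_on(78): all voices busy, STEAL voice 1 (pitch 71, oldest) -> assign | voices=[70 78 62]
Op 12: note_on(89): all voices busy, STEAL voice 2 (pitch 62, oldest) -> assign | voices=[70 78 89]

Answer: 9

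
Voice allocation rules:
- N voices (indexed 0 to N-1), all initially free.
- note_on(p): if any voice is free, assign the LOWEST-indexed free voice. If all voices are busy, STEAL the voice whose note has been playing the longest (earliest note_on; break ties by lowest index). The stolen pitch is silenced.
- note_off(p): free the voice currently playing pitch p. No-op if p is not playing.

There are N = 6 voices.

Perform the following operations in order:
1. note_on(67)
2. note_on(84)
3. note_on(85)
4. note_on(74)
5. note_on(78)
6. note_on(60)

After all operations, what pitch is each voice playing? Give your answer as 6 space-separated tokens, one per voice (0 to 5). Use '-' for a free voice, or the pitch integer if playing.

Op 1: note_on(67): voice 0 is free -> assigned | voices=[67 - - - - -]
Op 2: note_on(84): voice 1 is free -> assigned | voices=[67 84 - - - -]
Op 3: note_on(85): voice 2 is free -> assigned | voices=[67 84 85 - - -]
Op 4: note_on(74): voice 3 is free -> assigned | voices=[67 84 85 74 - -]
Op 5: note_on(78): voice 4 is free -> assigned | voices=[67 84 85 74 78 -]
Op 6: note_on(60): voice 5 is free -> assigned | voices=[67 84 85 74 78 60]

Answer: 67 84 85 74 78 60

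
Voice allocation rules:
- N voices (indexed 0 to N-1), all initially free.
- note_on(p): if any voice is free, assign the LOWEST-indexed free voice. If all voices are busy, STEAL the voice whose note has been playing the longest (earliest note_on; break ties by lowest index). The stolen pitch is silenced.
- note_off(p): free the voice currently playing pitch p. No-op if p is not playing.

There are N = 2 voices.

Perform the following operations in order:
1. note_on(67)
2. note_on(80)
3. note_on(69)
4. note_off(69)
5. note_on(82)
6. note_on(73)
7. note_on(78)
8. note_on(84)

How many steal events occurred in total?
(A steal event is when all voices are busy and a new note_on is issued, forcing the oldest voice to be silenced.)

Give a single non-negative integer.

Op 1: note_on(67): voice 0 is free -> assigned | voices=[67 -]
Op 2: note_on(80): voice 1 is free -> assigned | voices=[67 80]
Op 3: note_on(69): all voices busy, STEAL voice 0 (pitch 67, oldest) -> assign | voices=[69 80]
Op 4: note_off(69): free voice 0 | voices=[- 80]
Op 5: note_on(82): voice 0 is free -> assigned | voices=[82 80]
Op 6: note_on(73): all voices busy, STEAL voice 1 (pitch 80, oldest) -> assign | voices=[82 73]
Op 7: note_on(78): all voices busy, STEAL voice 0 (pitch 82, oldest) -> assign | voices=[78 73]
Op 8: note_on(84): all voices busy, STEAL voice 1 (pitch 73, oldest) -> assign | voices=[78 84]

Answer: 4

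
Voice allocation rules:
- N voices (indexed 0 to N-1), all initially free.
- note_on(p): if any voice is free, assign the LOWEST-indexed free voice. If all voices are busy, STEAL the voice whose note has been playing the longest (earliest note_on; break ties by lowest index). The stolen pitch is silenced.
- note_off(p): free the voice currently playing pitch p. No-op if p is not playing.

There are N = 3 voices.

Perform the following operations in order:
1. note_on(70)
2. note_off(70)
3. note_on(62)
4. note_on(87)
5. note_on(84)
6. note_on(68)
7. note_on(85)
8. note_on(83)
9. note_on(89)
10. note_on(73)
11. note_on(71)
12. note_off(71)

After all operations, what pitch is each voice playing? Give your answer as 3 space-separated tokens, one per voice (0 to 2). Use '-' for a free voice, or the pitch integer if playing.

Op 1: note_on(70): voice 0 is free -> assigned | voices=[70 - -]
Op 2: note_off(70): free voice 0 | voices=[- - -]
Op 3: note_on(62): voice 0 is free -> assigned | voices=[62 - -]
Op 4: note_on(87): voice 1 is free -> assigned | voices=[62 87 -]
Op 5: note_on(84): voice 2 is free -> assigned | voices=[62 87 84]
Op 6: note_on(68): all voices busy, STEAL voice 0 (pitch 62, oldest) -> assign | voices=[68 87 84]
Op 7: note_on(85): all voices busy, STEAL voice 1 (pitch 87, oldest) -> assign | voices=[68 85 84]
Op 8: note_on(83): all voices busy, STEAL voice 2 (pitch 84, oldest) -> assign | voices=[68 85 83]
Op 9: note_on(89): all voices busy, STEAL voice 0 (pitch 68, oldest) -> assign | voices=[89 85 83]
Op 10: note_on(73): all voices busy, STEAL voice 1 (pitch 85, oldest) -> assign | voices=[89 73 83]
Op 11: note_on(71): all voices busy, STEAL voice 2 (pitch 83, oldest) -> assign | voices=[89 73 71]
Op 12: note_off(71): free voice 2 | voices=[89 73 -]

Answer: 89 73 -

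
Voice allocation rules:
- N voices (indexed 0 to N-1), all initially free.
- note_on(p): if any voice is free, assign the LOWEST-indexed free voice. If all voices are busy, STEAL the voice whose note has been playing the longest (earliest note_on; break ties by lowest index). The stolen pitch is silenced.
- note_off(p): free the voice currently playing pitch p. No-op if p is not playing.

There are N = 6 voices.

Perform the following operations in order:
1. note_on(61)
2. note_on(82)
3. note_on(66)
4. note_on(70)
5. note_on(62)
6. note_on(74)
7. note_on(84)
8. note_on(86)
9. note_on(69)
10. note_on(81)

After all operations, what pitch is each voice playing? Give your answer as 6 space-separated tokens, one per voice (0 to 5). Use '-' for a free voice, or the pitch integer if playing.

Answer: 84 86 69 81 62 74

Derivation:
Op 1: note_on(61): voice 0 is free -> assigned | voices=[61 - - - - -]
Op 2: note_on(82): voice 1 is free -> assigned | voices=[61 82 - - - -]
Op 3: note_on(66): voice 2 is free -> assigned | voices=[61 82 66 - - -]
Op 4: note_on(70): voice 3 is free -> assigned | voices=[61 82 66 70 - -]
Op 5: note_on(62): voice 4 is free -> assigned | voices=[61 82 66 70 62 -]
Op 6: note_on(74): voice 5 is free -> assigned | voices=[61 82 66 70 62 74]
Op 7: note_on(84): all voices busy, STEAL voice 0 (pitch 61, oldest) -> assign | voices=[84 82 66 70 62 74]
Op 8: note_on(86): all voices busy, STEAL voice 1 (pitch 82, oldest) -> assign | voices=[84 86 66 70 62 74]
Op 9: note_on(69): all voices busy, STEAL voice 2 (pitch 66, oldest) -> assign | voices=[84 86 69 70 62 74]
Op 10: note_on(81): all voices busy, STEAL voice 3 (pitch 70, oldest) -> assign | voices=[84 86 69 81 62 74]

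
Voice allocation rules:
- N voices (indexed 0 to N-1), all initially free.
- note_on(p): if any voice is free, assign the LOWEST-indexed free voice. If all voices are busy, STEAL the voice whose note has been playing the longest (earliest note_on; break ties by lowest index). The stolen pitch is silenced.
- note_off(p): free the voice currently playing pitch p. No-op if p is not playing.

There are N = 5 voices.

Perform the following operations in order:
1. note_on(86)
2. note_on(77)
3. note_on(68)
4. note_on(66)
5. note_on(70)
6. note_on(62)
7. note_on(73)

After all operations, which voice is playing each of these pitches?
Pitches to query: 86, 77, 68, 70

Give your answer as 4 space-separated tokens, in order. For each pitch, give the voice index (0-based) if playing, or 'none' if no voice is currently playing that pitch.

Op 1: note_on(86): voice 0 is free -> assigned | voices=[86 - - - -]
Op 2: note_on(77): voice 1 is free -> assigned | voices=[86 77 - - -]
Op 3: note_on(68): voice 2 is free -> assigned | voices=[86 77 68 - -]
Op 4: note_on(66): voice 3 is free -> assigned | voices=[86 77 68 66 -]
Op 5: note_on(70): voice 4 is free -> assigned | voices=[86 77 68 66 70]
Op 6: note_on(62): all voices busy, STEAL voice 0 (pitch 86, oldest) -> assign | voices=[62 77 68 66 70]
Op 7: note_on(73): all voices busy, STEAL voice 1 (pitch 77, oldest) -> assign | voices=[62 73 68 66 70]

Answer: none none 2 4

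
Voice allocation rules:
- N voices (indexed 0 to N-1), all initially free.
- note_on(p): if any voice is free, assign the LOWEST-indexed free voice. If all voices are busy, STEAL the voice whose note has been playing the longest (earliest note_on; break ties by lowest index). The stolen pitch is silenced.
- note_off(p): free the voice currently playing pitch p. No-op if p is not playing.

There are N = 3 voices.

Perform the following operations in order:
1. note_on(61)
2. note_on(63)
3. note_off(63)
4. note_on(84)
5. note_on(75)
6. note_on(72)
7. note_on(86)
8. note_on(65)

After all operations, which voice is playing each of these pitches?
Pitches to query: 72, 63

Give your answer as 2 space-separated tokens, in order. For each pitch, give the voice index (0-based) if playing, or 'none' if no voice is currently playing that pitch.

Op 1: note_on(61): voice 0 is free -> assigned | voices=[61 - -]
Op 2: note_on(63): voice 1 is free -> assigned | voices=[61 63 -]
Op 3: note_off(63): free voice 1 | voices=[61 - -]
Op 4: note_on(84): voice 1 is free -> assigned | voices=[61 84 -]
Op 5: note_on(75): voice 2 is free -> assigned | voices=[61 84 75]
Op 6: note_on(72): all voices busy, STEAL voice 0 (pitch 61, oldest) -> assign | voices=[72 84 75]
Op 7: note_on(86): all voices busy, STEAL voice 1 (pitch 84, oldest) -> assign | voices=[72 86 75]
Op 8: note_on(65): all voices busy, STEAL voice 2 (pitch 75, oldest) -> assign | voices=[72 86 65]

Answer: 0 none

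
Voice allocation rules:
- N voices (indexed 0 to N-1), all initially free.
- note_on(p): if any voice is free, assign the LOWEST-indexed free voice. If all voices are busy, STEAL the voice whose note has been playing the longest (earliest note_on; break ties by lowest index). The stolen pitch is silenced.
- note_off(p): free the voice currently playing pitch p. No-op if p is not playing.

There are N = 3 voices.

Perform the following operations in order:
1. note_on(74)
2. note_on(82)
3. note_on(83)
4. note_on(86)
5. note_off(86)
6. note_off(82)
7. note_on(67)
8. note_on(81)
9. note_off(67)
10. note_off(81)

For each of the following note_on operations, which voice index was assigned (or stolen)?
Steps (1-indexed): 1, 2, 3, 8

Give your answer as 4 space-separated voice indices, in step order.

Answer: 0 1 2 1

Derivation:
Op 1: note_on(74): voice 0 is free -> assigned | voices=[74 - -]
Op 2: note_on(82): voice 1 is free -> assigned | voices=[74 82 -]
Op 3: note_on(83): voice 2 is free -> assigned | voices=[74 82 83]
Op 4: note_on(86): all voices busy, STEAL voice 0 (pitch 74, oldest) -> assign | voices=[86 82 83]
Op 5: note_off(86): free voice 0 | voices=[- 82 83]
Op 6: note_off(82): free voice 1 | voices=[- - 83]
Op 7: note_on(67): voice 0 is free -> assigned | voices=[67 - 83]
Op 8: note_on(81): voice 1 is free -> assigned | voices=[67 81 83]
Op 9: note_off(67): free voice 0 | voices=[- 81 83]
Op 10: note_off(81): free voice 1 | voices=[- - 83]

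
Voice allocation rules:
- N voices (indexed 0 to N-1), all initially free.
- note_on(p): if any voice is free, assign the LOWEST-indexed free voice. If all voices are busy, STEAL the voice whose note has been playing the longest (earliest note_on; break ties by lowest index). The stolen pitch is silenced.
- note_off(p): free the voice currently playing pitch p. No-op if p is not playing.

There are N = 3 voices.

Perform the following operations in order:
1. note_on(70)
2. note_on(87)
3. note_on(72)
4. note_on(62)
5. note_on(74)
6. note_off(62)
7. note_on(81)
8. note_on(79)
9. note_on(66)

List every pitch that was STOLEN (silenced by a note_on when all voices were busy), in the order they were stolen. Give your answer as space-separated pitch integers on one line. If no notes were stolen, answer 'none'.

Answer: 70 87 72 74

Derivation:
Op 1: note_on(70): voice 0 is free -> assigned | voices=[70 - -]
Op 2: note_on(87): voice 1 is free -> assigned | voices=[70 87 -]
Op 3: note_on(72): voice 2 is free -> assigned | voices=[70 87 72]
Op 4: note_on(62): all voices busy, STEAL voice 0 (pitch 70, oldest) -> assign | voices=[62 87 72]
Op 5: note_on(74): all voices busy, STEAL voice 1 (pitch 87, oldest) -> assign | voices=[62 74 72]
Op 6: note_off(62): free voice 0 | voices=[- 74 72]
Op 7: note_on(81): voice 0 is free -> assigned | voices=[81 74 72]
Op 8: note_on(79): all voices busy, STEAL voice 2 (pitch 72, oldest) -> assign | voices=[81 74 79]
Op 9: note_on(66): all voices busy, STEAL voice 1 (pitch 74, oldest) -> assign | voices=[81 66 79]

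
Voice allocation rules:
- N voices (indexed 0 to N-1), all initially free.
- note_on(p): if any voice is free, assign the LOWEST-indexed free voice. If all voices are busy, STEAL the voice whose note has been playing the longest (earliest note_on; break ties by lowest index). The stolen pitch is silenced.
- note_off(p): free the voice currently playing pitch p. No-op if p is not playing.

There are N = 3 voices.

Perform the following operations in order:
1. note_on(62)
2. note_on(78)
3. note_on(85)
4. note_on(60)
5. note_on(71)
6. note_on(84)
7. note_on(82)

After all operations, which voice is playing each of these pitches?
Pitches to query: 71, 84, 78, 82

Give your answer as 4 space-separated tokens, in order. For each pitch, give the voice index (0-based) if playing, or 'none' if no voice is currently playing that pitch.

Op 1: note_on(62): voice 0 is free -> assigned | voices=[62 - -]
Op 2: note_on(78): voice 1 is free -> assigned | voices=[62 78 -]
Op 3: note_on(85): voice 2 is free -> assigned | voices=[62 78 85]
Op 4: note_on(60): all voices busy, STEAL voice 0 (pitch 62, oldest) -> assign | voices=[60 78 85]
Op 5: note_on(71): all voices busy, STEAL voice 1 (pitch 78, oldest) -> assign | voices=[60 71 85]
Op 6: note_on(84): all voices busy, STEAL voice 2 (pitch 85, oldest) -> assign | voices=[60 71 84]
Op 7: note_on(82): all voices busy, STEAL voice 0 (pitch 60, oldest) -> assign | voices=[82 71 84]

Answer: 1 2 none 0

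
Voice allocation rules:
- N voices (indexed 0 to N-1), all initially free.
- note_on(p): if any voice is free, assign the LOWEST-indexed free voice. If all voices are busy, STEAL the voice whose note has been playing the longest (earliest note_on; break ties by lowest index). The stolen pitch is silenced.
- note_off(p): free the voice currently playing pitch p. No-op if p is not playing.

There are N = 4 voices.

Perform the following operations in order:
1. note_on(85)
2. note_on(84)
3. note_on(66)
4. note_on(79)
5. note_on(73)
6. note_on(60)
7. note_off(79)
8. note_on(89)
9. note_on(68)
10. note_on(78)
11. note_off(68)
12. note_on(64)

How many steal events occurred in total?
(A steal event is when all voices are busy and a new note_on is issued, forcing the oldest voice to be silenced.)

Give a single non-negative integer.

Answer: 4

Derivation:
Op 1: note_on(85): voice 0 is free -> assigned | voices=[85 - - -]
Op 2: note_on(84): voice 1 is free -> assigned | voices=[85 84 - -]
Op 3: note_on(66): voice 2 is free -> assigned | voices=[85 84 66 -]
Op 4: note_on(79): voice 3 is free -> assigned | voices=[85 84 66 79]
Op 5: note_on(73): all voices busy, STEAL voice 0 (pitch 85, oldest) -> assign | voices=[73 84 66 79]
Op 6: note_on(60): all voices busy, STEAL voice 1 (pitch 84, oldest) -> assign | voices=[73 60 66 79]
Op 7: note_off(79): free voice 3 | voices=[73 60 66 -]
Op 8: note_on(89): voice 3 is free -> assigned | voices=[73 60 66 89]
Op 9: note_on(68): all voices busy, STEAL voice 2 (pitch 66, oldest) -> assign | voices=[73 60 68 89]
Op 10: note_on(78): all voices busy, STEAL voice 0 (pitch 73, oldest) -> assign | voices=[78 60 68 89]
Op 11: note_off(68): free voice 2 | voices=[78 60 - 89]
Op 12: note_on(64): voice 2 is free -> assigned | voices=[78 60 64 89]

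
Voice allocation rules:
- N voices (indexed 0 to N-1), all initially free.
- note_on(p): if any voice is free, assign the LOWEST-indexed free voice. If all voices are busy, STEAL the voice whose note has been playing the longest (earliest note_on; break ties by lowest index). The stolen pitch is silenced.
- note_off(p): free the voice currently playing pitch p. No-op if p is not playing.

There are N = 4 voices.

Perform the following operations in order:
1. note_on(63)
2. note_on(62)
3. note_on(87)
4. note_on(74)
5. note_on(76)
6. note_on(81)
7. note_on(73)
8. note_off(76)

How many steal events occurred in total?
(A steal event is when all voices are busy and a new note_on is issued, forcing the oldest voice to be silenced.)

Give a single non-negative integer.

Answer: 3

Derivation:
Op 1: note_on(63): voice 0 is free -> assigned | voices=[63 - - -]
Op 2: note_on(62): voice 1 is free -> assigned | voices=[63 62 - -]
Op 3: note_on(87): voice 2 is free -> assigned | voices=[63 62 87 -]
Op 4: note_on(74): voice 3 is free -> assigned | voices=[63 62 87 74]
Op 5: note_on(76): all voices busy, STEAL voice 0 (pitch 63, oldest) -> assign | voices=[76 62 87 74]
Op 6: note_on(81): all voices busy, STEAL voice 1 (pitch 62, oldest) -> assign | voices=[76 81 87 74]
Op 7: note_on(73): all voices busy, STEAL voice 2 (pitch 87, oldest) -> assign | voices=[76 81 73 74]
Op 8: note_off(76): free voice 0 | voices=[- 81 73 74]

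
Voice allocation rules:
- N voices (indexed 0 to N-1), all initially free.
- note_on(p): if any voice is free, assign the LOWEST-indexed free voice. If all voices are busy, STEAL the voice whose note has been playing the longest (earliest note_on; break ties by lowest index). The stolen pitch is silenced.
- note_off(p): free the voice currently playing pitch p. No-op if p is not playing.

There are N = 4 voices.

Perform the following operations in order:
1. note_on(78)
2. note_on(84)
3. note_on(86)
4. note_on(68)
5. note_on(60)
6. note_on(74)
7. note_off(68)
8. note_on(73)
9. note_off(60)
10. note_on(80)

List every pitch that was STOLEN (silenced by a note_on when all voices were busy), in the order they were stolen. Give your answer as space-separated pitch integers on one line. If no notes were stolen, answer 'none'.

Answer: 78 84

Derivation:
Op 1: note_on(78): voice 0 is free -> assigned | voices=[78 - - -]
Op 2: note_on(84): voice 1 is free -> assigned | voices=[78 84 - -]
Op 3: note_on(86): voice 2 is free -> assigned | voices=[78 84 86 -]
Op 4: note_on(68): voice 3 is free -> assigned | voices=[78 84 86 68]
Op 5: note_on(60): all voices busy, STEAL voice 0 (pitch 78, oldest) -> assign | voices=[60 84 86 68]
Op 6: note_on(74): all voices busy, STEAL voice 1 (pitch 84, oldest) -> assign | voices=[60 74 86 68]
Op 7: note_off(68): free voice 3 | voices=[60 74 86 -]
Op 8: note_on(73): voice 3 is free -> assigned | voices=[60 74 86 73]
Op 9: note_off(60): free voice 0 | voices=[- 74 86 73]
Op 10: note_on(80): voice 0 is free -> assigned | voices=[80 74 86 73]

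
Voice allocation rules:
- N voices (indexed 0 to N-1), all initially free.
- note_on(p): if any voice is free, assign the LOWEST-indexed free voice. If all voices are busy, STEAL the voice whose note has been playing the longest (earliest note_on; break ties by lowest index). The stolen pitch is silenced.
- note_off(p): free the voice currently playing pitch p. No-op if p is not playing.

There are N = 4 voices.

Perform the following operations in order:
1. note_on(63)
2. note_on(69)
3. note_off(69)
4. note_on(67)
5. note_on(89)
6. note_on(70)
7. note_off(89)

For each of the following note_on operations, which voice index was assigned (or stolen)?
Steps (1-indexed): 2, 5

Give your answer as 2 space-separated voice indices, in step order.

Op 1: note_on(63): voice 0 is free -> assigned | voices=[63 - - -]
Op 2: note_on(69): voice 1 is free -> assigned | voices=[63 69 - -]
Op 3: note_off(69): free voice 1 | voices=[63 - - -]
Op 4: note_on(67): voice 1 is free -> assigned | voices=[63 67 - -]
Op 5: note_on(89): voice 2 is free -> assigned | voices=[63 67 89 -]
Op 6: note_on(70): voice 3 is free -> assigned | voices=[63 67 89 70]
Op 7: note_off(89): free voice 2 | voices=[63 67 - 70]

Answer: 1 2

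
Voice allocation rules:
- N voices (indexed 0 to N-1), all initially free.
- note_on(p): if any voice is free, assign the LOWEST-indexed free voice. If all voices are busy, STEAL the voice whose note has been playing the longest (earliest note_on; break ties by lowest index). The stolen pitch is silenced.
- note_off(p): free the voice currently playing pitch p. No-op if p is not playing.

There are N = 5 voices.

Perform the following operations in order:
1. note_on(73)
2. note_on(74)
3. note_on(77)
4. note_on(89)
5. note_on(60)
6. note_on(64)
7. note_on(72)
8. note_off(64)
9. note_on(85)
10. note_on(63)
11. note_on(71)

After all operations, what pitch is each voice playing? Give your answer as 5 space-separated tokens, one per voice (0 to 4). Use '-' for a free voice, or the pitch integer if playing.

Op 1: note_on(73): voice 0 is free -> assigned | voices=[73 - - - -]
Op 2: note_on(74): voice 1 is free -> assigned | voices=[73 74 - - -]
Op 3: note_on(77): voice 2 is free -> assigned | voices=[73 74 77 - -]
Op 4: note_on(89): voice 3 is free -> assigned | voices=[73 74 77 89 -]
Op 5: note_on(60): voice 4 is free -> assigned | voices=[73 74 77 89 60]
Op 6: note_on(64): all voices busy, STEAL voice 0 (pitch 73, oldest) -> assign | voices=[64 74 77 89 60]
Op 7: note_on(72): all voices busy, STEAL voice 1 (pitch 74, oldest) -> assign | voices=[64 72 77 89 60]
Op 8: note_off(64): free voice 0 | voices=[- 72 77 89 60]
Op 9: note_on(85): voice 0 is free -> assigned | voices=[85 72 77 89 60]
Op 10: note_on(63): all voices busy, STEAL voice 2 (pitch 77, oldest) -> assign | voices=[85 72 63 89 60]
Op 11: note_on(71): all voices busy, STEAL voice 3 (pitch 89, oldest) -> assign | voices=[85 72 63 71 60]

Answer: 85 72 63 71 60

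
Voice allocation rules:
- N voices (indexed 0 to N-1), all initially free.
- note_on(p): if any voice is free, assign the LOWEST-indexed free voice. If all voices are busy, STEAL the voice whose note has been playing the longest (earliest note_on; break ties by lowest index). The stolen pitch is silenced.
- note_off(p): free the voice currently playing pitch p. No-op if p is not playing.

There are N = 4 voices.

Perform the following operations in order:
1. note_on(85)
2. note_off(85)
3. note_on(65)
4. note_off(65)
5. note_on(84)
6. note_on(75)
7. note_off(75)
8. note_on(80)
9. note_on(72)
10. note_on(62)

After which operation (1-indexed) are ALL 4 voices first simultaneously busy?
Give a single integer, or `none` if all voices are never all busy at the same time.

Op 1: note_on(85): voice 0 is free -> assigned | voices=[85 - - -]
Op 2: note_off(85): free voice 0 | voices=[- - - -]
Op 3: note_on(65): voice 0 is free -> assigned | voices=[65 - - -]
Op 4: note_off(65): free voice 0 | voices=[- - - -]
Op 5: note_on(84): voice 0 is free -> assigned | voices=[84 - - -]
Op 6: note_on(75): voice 1 is free -> assigned | voices=[84 75 - -]
Op 7: note_off(75): free voice 1 | voices=[84 - - -]
Op 8: note_on(80): voice 1 is free -> assigned | voices=[84 80 - -]
Op 9: note_on(72): voice 2 is free -> assigned | voices=[84 80 72 -]
Op 10: note_on(62): voice 3 is free -> assigned | voices=[84 80 72 62]

Answer: 10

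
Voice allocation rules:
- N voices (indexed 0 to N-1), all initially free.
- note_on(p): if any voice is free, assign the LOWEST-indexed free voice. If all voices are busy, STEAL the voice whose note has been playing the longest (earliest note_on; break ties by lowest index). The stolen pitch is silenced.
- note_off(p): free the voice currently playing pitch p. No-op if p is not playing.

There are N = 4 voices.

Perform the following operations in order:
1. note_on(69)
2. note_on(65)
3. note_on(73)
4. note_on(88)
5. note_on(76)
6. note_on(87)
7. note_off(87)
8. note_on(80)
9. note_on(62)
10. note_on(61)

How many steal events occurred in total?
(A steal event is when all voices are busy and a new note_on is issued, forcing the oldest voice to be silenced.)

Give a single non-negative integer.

Answer: 4

Derivation:
Op 1: note_on(69): voice 0 is free -> assigned | voices=[69 - - -]
Op 2: note_on(65): voice 1 is free -> assigned | voices=[69 65 - -]
Op 3: note_on(73): voice 2 is free -> assigned | voices=[69 65 73 -]
Op 4: note_on(88): voice 3 is free -> assigned | voices=[69 65 73 88]
Op 5: note_on(76): all voices busy, STEAL voice 0 (pitch 69, oldest) -> assign | voices=[76 65 73 88]
Op 6: note_on(87): all voices busy, STEAL voice 1 (pitch 65, oldest) -> assign | voices=[76 87 73 88]
Op 7: note_off(87): free voice 1 | voices=[76 - 73 88]
Op 8: note_on(80): voice 1 is free -> assigned | voices=[76 80 73 88]
Op 9: note_on(62): all voices busy, STEAL voice 2 (pitch 73, oldest) -> assign | voices=[76 80 62 88]
Op 10: note_on(61): all voices busy, STEAL voice 3 (pitch 88, oldest) -> assign | voices=[76 80 62 61]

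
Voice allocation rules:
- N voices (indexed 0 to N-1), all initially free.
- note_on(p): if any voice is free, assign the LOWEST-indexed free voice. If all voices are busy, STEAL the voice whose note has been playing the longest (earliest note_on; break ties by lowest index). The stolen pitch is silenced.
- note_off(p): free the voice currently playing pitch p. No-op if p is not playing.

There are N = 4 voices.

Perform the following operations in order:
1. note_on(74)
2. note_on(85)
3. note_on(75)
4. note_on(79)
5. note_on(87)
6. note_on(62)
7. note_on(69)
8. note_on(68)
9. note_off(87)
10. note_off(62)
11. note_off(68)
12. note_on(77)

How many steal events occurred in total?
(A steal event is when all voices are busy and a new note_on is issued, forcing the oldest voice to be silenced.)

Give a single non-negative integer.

Answer: 4

Derivation:
Op 1: note_on(74): voice 0 is free -> assigned | voices=[74 - - -]
Op 2: note_on(85): voice 1 is free -> assigned | voices=[74 85 - -]
Op 3: note_on(75): voice 2 is free -> assigned | voices=[74 85 75 -]
Op 4: note_on(79): voice 3 is free -> assigned | voices=[74 85 75 79]
Op 5: note_on(87): all voices busy, STEAL voice 0 (pitch 74, oldest) -> assign | voices=[87 85 75 79]
Op 6: note_on(62): all voices busy, STEAL voice 1 (pitch 85, oldest) -> assign | voices=[87 62 75 79]
Op 7: note_on(69): all voices busy, STEAL voice 2 (pitch 75, oldest) -> assign | voices=[87 62 69 79]
Op 8: note_on(68): all voices busy, STEAL voice 3 (pitch 79, oldest) -> assign | voices=[87 62 69 68]
Op 9: note_off(87): free voice 0 | voices=[- 62 69 68]
Op 10: note_off(62): free voice 1 | voices=[- - 69 68]
Op 11: note_off(68): free voice 3 | voices=[- - 69 -]
Op 12: note_on(77): voice 0 is free -> assigned | voices=[77 - 69 -]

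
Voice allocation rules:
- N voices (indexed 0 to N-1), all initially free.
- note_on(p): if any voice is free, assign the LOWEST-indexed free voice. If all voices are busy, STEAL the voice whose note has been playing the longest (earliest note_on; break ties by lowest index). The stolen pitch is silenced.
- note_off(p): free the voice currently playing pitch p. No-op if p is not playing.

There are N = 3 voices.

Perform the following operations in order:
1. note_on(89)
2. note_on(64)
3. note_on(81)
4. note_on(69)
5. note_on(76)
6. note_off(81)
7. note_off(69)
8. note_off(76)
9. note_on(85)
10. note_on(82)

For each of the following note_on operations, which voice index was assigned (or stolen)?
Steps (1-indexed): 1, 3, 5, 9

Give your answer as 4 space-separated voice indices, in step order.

Answer: 0 2 1 0

Derivation:
Op 1: note_on(89): voice 0 is free -> assigned | voices=[89 - -]
Op 2: note_on(64): voice 1 is free -> assigned | voices=[89 64 -]
Op 3: note_on(81): voice 2 is free -> assigned | voices=[89 64 81]
Op 4: note_on(69): all voices busy, STEAL voice 0 (pitch 89, oldest) -> assign | voices=[69 64 81]
Op 5: note_on(76): all voices busy, STEAL voice 1 (pitch 64, oldest) -> assign | voices=[69 76 81]
Op 6: note_off(81): free voice 2 | voices=[69 76 -]
Op 7: note_off(69): free voice 0 | voices=[- 76 -]
Op 8: note_off(76): free voice 1 | voices=[- - -]
Op 9: note_on(85): voice 0 is free -> assigned | voices=[85 - -]
Op 10: note_on(82): voice 1 is free -> assigned | voices=[85 82 -]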